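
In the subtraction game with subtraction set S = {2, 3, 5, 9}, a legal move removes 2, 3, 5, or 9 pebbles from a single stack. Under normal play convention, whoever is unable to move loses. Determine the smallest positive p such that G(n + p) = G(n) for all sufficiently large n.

n :  0  1  2  3  4  5  6  7  8  9 10 11 12 13 14 15 16 17
G :  0  0  1  1  2  2  3  0  0  1  1  2  2  3  0  0  1  1
G(n+7) = G(n) holds for n = 0,…,8 (a full window of length max(S) = 9), so the sequence is purely periodic with period 7.

7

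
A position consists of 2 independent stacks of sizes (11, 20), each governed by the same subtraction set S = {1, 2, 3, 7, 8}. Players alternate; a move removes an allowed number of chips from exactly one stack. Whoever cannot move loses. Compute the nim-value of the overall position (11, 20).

All stacks use S = {1, 2, 3, 7, 8}:
n :  0  1  2  3  4  5  6  7  8  9 10 11 12 13 14 15 16 17 18 19 20
G :  0  1  2  3  0  1  2  3  4  0  1  2  3  0  1  2  3  4  0  1  2
Stack A: G(11) = 2.
Stack B: G(20) = 2.
Combined Grundy value = 2 ⊕ 2 = 0.

0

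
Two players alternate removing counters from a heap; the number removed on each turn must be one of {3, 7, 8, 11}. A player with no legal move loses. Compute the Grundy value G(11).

3

G(0) = 0
G(1) = mex{} = 0
G(2) = mex{} = 0
G(3) = mex{0} = 1
G(4) = mex{0} = 1
G(5) = mex{0} = 1
G(6) = mex{1} = 0
G(7) = mex{1,0} = 2
G(8) = mex{1,0,0} = 2
G(9) = mex{0,0,0} = 1
G(10) = mex{2,1,0} = 3
G(11) = mex{2,1,1,0} = 3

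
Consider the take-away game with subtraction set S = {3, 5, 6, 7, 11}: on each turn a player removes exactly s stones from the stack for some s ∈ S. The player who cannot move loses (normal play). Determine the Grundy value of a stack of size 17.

1

n :  0  1  2  3  4  5  6  7  8  9 10 11 12 13 14 15 16 17
G :  0  0  0  1  1  1  2  2  2  3  0  3  4  1  0  5  2  1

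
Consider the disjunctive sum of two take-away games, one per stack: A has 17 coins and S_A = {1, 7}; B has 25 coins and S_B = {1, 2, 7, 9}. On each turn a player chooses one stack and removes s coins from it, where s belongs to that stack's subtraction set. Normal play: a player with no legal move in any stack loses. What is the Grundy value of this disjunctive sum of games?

1

Stack A, S = {1, 7}:
n :  0  1  2  3  4  5  6  7  8  9 10 11 12 13 14 15 16 17
G :  0  1  0  1  0  1  0  1  0  1  0  1  0  1  0  1  0  1
G_A(17) = 1.
Stack B, S = {1, 2, 7, 9}:
G(0) = 0
G(1) = mex{0} = 1
G(2) = mex{1,0} = 2
G(3) = mex{2,1} = 0
G(4) = mex{0,2} = 1
G(5) = mex{1,0} = 2
G(6) = mex{2,1} = 0
G(7) = mex{0,2,0} = 1
G(8) = mex{1,0,1} = 2
G(9) = mex{2,1,2,0} = 3
G(10) = mex{3,2,0,1} = 4
G(11) = mex{4,3,1,2} = 0
G(12) = mex{0,4,2,0} = 1
G(13) = mex{1,0,0,1} = 2
G(14) = mex{2,1,1,2} = 0
G(15) = mex{0,2,2,0} = 1
G(16) = mex{1,0,3,1} = 2
G(17) = mex{2,1,4,2} = 0
G(18) = mex{0,2,0,3} = 1
G(19) = mex{1,0,1,4} = 2
G(20) = mex{2,1,2,0} = 3
G(21) = mex{3,2,0,1} = 4
G(22) = mex{4,3,1,2} = 0
G(23) = mex{0,4,2,0} = 1
G(24) = mex{1,0,0,1} = 2
G(25) = mex{2,1,1,2} = 0
G_B(25) = 0.
Combined Grundy value = 1 ⊕ 0 = 1.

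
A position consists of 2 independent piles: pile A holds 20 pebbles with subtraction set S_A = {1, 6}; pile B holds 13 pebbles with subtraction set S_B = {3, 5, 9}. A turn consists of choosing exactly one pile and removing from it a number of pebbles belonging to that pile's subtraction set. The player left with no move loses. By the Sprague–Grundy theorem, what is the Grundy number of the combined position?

Pile A, S = {1, 6}:
n :  0  1  2  3  4  5  6  7  8  9 10 11 12 13 14 15 16 17 18 19 20
G :  0  1  0  1  0  1  2  0  1  0  1  0  1  2  0  1  0  1  0  1  2
G_A(20) = 2.
Pile B, S = {3, 5, 9}:
G(0) = 0
G(1) = mex{} = 0
G(2) = mex{} = 0
G(3) = mex{0} = 1
G(4) = mex{0} = 1
G(5) = mex{0,0} = 1
G(6) = mex{1,0} = 2
G(7) = mex{1,0} = 2
G(8) = mex{1,1} = 0
G(9) = mex{2,1,0} = 3
G(10) = mex{2,1,0} = 3
G(11) = mex{0,2,0} = 1
G(12) = mex{3,2,1} = 0
G(13) = mex{3,0,1} = 2
G_B(13) = 2.
Combined Grundy value = 2 ⊕ 2 = 0.

0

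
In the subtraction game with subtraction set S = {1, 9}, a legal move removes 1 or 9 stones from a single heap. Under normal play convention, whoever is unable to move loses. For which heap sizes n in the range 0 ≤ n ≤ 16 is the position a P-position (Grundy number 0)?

G(0) = 0
G(1) = mex{0} = 1
G(2) = mex{1} = 0
G(3) = mex{0} = 1
G(4) = mex{1} = 0
G(5) = mex{0} = 1
G(6) = mex{1} = 0
G(7) = mex{0} = 1
G(8) = mex{1} = 0
G(9) = mex{0,0} = 1
G(10) = mex{1,1} = 0
G(11) = mex{0,0} = 1
G(12) = mex{1,1} = 0
G(13) = mex{0,0} = 1
G(14) = mex{1,1} = 0
G(15) = mex{0,0} = 1
G(16) = mex{1,1} = 0
P-positions are exactly the n with G(n) = 0.

0, 2, 4, 6, 8, 10, 12, 14, 16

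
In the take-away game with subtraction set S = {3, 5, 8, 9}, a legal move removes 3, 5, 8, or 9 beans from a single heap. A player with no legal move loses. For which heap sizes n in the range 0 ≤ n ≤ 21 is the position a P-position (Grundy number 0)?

0, 1, 2, 12, 13, 14

G(0) = 0
G(1) = mex{} = 0
G(2) = mex{} = 0
G(3) = mex{0} = 1
G(4) = mex{0} = 1
G(5) = mex{0,0} = 1
G(6) = mex{1,0} = 2
G(7) = mex{1,0} = 2
G(8) = mex{1,1,0} = 2
G(9) = mex{2,1,0,0} = 3
G(10) = mex{2,1,0,0} = 3
G(11) = mex{2,2,1,0} = 3
G(12) = mex{3,2,1,1} = 0
G(13) = mex{3,2,1,1} = 0
G(14) = mex{3,3,2,1} = 0
G(15) = mex{0,3,2,2} = 1
G(16) = mex{0,3,2,2} = 1
G(17) = mex{0,0,3,2} = 1
G(18) = mex{1,0,3,3} = 2
G(19) = mex{1,0,3,3} = 2
G(20) = mex{1,1,0,3} = 2
G(21) = mex{2,1,0,0} = 3
P-positions are exactly the n with G(n) = 0.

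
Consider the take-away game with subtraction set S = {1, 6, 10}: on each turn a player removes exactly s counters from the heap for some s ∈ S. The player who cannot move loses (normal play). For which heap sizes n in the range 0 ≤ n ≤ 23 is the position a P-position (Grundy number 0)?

0, 2, 4, 7, 9, 11, 16, 18, 20, 23

n :  0  1  2  3  4  5  6  7  8  9 10 11 12 13 14 15 16 17 18 19 20 21 22 23
G :  0  1  0  1  0  1  2  0  1  0  1  0  1  2  3  2  0  1  0  1  0  1  2  0
P-positions are exactly the n with G(n) = 0.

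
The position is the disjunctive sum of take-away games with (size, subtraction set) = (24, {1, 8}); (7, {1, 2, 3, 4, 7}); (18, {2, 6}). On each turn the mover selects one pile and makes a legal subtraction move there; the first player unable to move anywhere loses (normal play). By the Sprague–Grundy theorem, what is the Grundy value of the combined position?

Pile A, S = {1, 8}:
G(0) = 0
G(1) = mex{0} = 1
G(2) = mex{1} = 0
G(3) = mex{0} = 1
G(4) = mex{1} = 0
G(5) = mex{0} = 1
G(6) = mex{1} = 0
G(7) = mex{0} = 1
G(8) = mex{1,0} = 2
G(9) = mex{2,1} = 0
G(10) = mex{0,0} = 1
G(11) = mex{1,1} = 0
G(12) = mex{0,0} = 1
G(13) = mex{1,1} = 0
G(14) = mex{0,0} = 1
G(15) = mex{1,1} = 0
G(16) = mex{0,2} = 1
G(17) = mex{1,0} = 2
G(18) = mex{2,1} = 0
G(19) = mex{0,0} = 1
G(20) = mex{1,1} = 0
G(21) = mex{0,0} = 1
G(22) = mex{1,1} = 0
G(23) = mex{0,0} = 1
G(24) = mex{1,1} = 0
G_A(24) = 0.
Pile B, S = {1, 2, 3, 4, 7}:
G(0) = 0
G(1) = mex{0} = 1
G(2) = mex{1,0} = 2
G(3) = mex{2,1,0} = 3
G(4) = mex{3,2,1,0} = 4
G(5) = mex{4,3,2,1} = 0
G(6) = mex{0,4,3,2} = 1
G(7) = mex{1,0,4,3,0} = 2
G_B(7) = 2.
Pile C, S = {2, 6}:
G(0) = 0
G(1) = mex{} = 0
G(2) = mex{0} = 1
G(3) = mex{0} = 1
G(4) = mex{1} = 0
G(5) = mex{1} = 0
G(6) = mex{0,0} = 1
G(7) = mex{0,0} = 1
G(8) = mex{1,1} = 0
G(9) = mex{1,1} = 0
G(10) = mex{0,0} = 1
G(11) = mex{0,0} = 1
G(12) = mex{1,1} = 0
G(13) = mex{1,1} = 0
G(14) = mex{0,0} = 1
G(15) = mex{0,0} = 1
G(16) = mex{1,1} = 0
G(17) = mex{1,1} = 0
G(18) = mex{0,0} = 1
G_C(18) = 1.
Combined Grundy value = 0 ⊕ 2 ⊕ 1 = 3.

3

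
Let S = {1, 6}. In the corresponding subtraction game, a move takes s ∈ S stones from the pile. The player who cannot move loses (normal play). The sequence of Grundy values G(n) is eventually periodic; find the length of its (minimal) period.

n :  0  1  2  3  4  5  6  7  8  9 10 11 12 13 14 15
G :  0  1  0  1  0  1  2  0  1  0  1  0  1  2  0  1
G(n+7) = G(n) holds for n = 0,…,5 (a full window of length max(S) = 6), so the sequence is purely periodic with period 7.

7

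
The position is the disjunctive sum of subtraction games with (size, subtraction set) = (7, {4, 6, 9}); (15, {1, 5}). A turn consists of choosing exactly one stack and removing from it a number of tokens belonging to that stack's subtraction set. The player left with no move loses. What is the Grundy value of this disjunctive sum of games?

Stack A, S = {4, 6, 9}:
n : 0 1 2 3 4 5 6 7
G : 0 0 0 0 1 1 1 1
G_A(7) = 1.
Stack B, S = {1, 5}:
n :  0  1  2  3  4  5  6  7  8  9 10 11 12 13 14 15
G :  0  1  0  1  0  1  0  1  0  1  0  1  0  1  0  1
G_B(15) = 1.
Combined Grundy value = 1 ⊕ 1 = 0.

0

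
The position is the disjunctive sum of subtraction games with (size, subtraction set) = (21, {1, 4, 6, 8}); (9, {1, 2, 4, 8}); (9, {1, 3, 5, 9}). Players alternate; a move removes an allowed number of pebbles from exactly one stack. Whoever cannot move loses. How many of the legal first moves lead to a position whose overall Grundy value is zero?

3

Stack A, S = {1, 4, 6, 8}:
G(0) = 0
G(1) = mex{0} = 1
G(2) = mex{1} = 0
G(3) = mex{0} = 1
G(4) = mex{1,0} = 2
G(5) = mex{2,1} = 0
G(6) = mex{0,0,0} = 1
G(7) = mex{1,1,1} = 0
G(8) = mex{0,2,0,0} = 1
G(9) = mex{1,0,1,1} = 2
G(10) = mex{2,1,2,0} = 3
G(11) = mex{3,0,0,1} = 2
G(12) = mex{2,1,1,2} = 0
G(13) = mex{0,2,0,0} = 1
G(14) = mex{1,3,1,1} = 0
G(15) = mex{0,2,2,0} = 1
G(16) = mex{1,0,3,1} = 2
G(17) = mex{2,1,2,2} = 0
G(18) = mex{0,0,0,3} = 1
G(19) = mex{1,1,1,2} = 0
G(20) = mex{0,2,0,0} = 1
G(21) = mex{1,0,1,1} = 2
G_A(21) = 2.
Stack B, S = {1, 2, 4, 8}:
n : 0 1 2 3 4 5 6 7 8 9
G : 0 1 2 0 1 2 0 1 2 0
G_B(9) = 0.
Stack C, S = {1, 3, 5, 9}:
n : 0 1 2 3 4 5 6 7 8 9
G : 0 1 0 1 0 1 0 1 0 1
G_C(9) = 1.
Combined Grundy value = 2 ⊕ 0 ⊕ 1 = 3.
A winning move leaves total XOR = 0, i.e. changes one component's Grundy value g to g ⊕ X where X is the current total.
Stack A: need g' = 2⊕3 = 1. Options: 21−1→G=1, 21−4→G=0, 21−6→G=1, 21−8→G=1. Hits: 3.
Stack B: need g' = 0⊕3 = 3. Options: 9−1→G=2, 9−2→G=1, 9−4→G=2, 9−8→G=1. Hits: 0.
Stack C: need g' = 1⊕3 = 2. Options: 9−1→G=0, 9−3→G=0, 9−5→G=0, 9−9→G=0. Hits: 0.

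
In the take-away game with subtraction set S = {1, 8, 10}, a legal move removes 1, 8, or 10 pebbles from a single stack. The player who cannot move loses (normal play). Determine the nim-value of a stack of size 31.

0

n :  0  1  2  3  4  5  6  7  8  9 10 11 12 13 14 15 16 17 18 19 20 21 22 23 24 25 26 27 28 29 30 31
G :  0  1  0  1  0  1  0  1  2  0  1  0  1  0  1  0  1  2  0  1  0  1  0  1  0  1  2  0  1  0  1  0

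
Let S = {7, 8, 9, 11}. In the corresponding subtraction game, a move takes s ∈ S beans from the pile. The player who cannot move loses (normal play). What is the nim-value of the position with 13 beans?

G(0) = 0
G(1) = mex{} = 0
G(2) = mex{} = 0
G(3) = mex{} = 0
G(4) = mex{} = 0
G(5) = mex{} = 0
G(6) = mex{} = 0
G(7) = mex{0} = 1
G(8) = mex{0,0} = 1
G(9) = mex{0,0,0} = 1
G(10) = mex{0,0,0} = 1
G(11) = mex{0,0,0,0} = 1
G(12) = mex{0,0,0,0} = 1
G(13) = mex{0,0,0,0} = 1

1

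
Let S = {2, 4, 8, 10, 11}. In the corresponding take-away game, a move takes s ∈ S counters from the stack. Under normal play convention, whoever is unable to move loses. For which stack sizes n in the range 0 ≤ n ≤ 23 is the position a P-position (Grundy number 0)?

0, 1, 6, 7, 13, 19, 20

n :  0  1  2  3  4  5  6  7  8  9 10 11 12 13 14 15 16 17 18 19 20 21 22 23
G :  0  0  1  1  2  2  0  0  1  1  2  2  3  0  4  1  5  2  3  0  0  1  1  2
P-positions are exactly the n with G(n) = 0.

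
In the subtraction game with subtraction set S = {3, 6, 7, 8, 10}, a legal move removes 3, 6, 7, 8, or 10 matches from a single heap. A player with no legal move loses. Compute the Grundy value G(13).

n :  0  1  2  3  4  5  6  7  8  9 10 11 12 13
G :  0  0  0  1  1  1  2  2  2  3  3  3  4  0

0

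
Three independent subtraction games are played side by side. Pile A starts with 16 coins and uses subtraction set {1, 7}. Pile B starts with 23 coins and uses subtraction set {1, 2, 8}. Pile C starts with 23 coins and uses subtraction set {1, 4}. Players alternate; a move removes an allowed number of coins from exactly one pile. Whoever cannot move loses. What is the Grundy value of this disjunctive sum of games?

3

Pile A, S = {1, 7}:
G(0) = 0
G(1) = mex{0} = 1
G(2) = mex{1} = 0
G(3) = mex{0} = 1
G(4) = mex{1} = 0
G(5) = mex{0} = 1
G(6) = mex{1} = 0
G(7) = mex{0,0} = 1
G(8) = mex{1,1} = 0
G(9) = mex{0,0} = 1
G(10) = mex{1,1} = 0
G(11) = mex{0,0} = 1
G(12) = mex{1,1} = 0
G(13) = mex{0,0} = 1
G(14) = mex{1,1} = 0
G(15) = mex{0,0} = 1
G(16) = mex{1,1} = 0
G_A(16) = 0.
Pile B, S = {1, 2, 8}:
n :  0  1  2  3  4  5  6  7  8  9 10 11 12 13 14 15 16 17 18 19 20 21 22 23
G :  0  1  2  0  1  2  0  1  2  0  1  2  0  1  2  0  1  2  0  1  2  0  1  2
G_B(23) = 2.
Pile C, S = {1, 4}:
G(0) = 0
G(1) = mex{0} = 1
G(2) = mex{1} = 0
G(3) = mex{0} = 1
G(4) = mex{1,0} = 2
G(5) = mex{2,1} = 0
G(6) = mex{0,0} = 1
G(7) = mex{1,1} = 0
G(8) = mex{0,2} = 1
G(9) = mex{1,0} = 2
G(10) = mex{2,1} = 0
G(11) = mex{0,0} = 1
G(12) = mex{1,1} = 0
G(13) = mex{0,2} = 1
G(14) = mex{1,0} = 2
G(15) = mex{2,1} = 0
G(16) = mex{0,0} = 1
G(17) = mex{1,1} = 0
G(18) = mex{0,2} = 1
G(19) = mex{1,0} = 2
G(20) = mex{2,1} = 0
G(21) = mex{0,0} = 1
G(22) = mex{1,1} = 0
G(23) = mex{0,2} = 1
G_C(23) = 1.
Combined Grundy value = 0 ⊕ 2 ⊕ 1 = 3.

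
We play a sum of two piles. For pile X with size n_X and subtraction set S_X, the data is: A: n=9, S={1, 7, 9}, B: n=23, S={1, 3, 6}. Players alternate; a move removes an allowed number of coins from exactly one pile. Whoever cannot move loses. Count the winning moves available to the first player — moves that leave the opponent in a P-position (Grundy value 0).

Pile A, S = {1, 7, 9}:
n : 0 1 2 3 4 5 6 7 8 9
G : 0 1 0 1 0 1 0 1 0 1
G_A(9) = 1.
Pile B, S = {1, 3, 6}:
G(0) = 0
G(1) = mex{0} = 1
G(2) = mex{1} = 0
G(3) = mex{0,0} = 1
G(4) = mex{1,1} = 0
G(5) = mex{0,0} = 1
G(6) = mex{1,1,0} = 2
G(7) = mex{2,0,1} = 3
G(8) = mex{3,1,0} = 2
G(9) = mex{2,2,1} = 0
G(10) = mex{0,3,0} = 1
G(11) = mex{1,2,1} = 0
G(12) = mex{0,0,2} = 1
G(13) = mex{1,1,3} = 0
G(14) = mex{0,0,2} = 1
G(15) = mex{1,1,0} = 2
G(16) = mex{2,0,1} = 3
G(17) = mex{3,1,0} = 2
G(18) = mex{2,2,1} = 0
G(19) = mex{0,3,0} = 1
G(20) = mex{1,2,1} = 0
G(21) = mex{0,0,2} = 1
G(22) = mex{1,1,3} = 0
G(23) = mex{0,0,2} = 1
G_B(23) = 1.
Combined Grundy value = 1 ⊕ 1 = 0.
A winning move leaves total XOR = 0, i.e. changes one component's Grundy value g to g ⊕ X where X is the current total.
Pile A: target g' = 1⊕0 = 1, but every legal move changes the Grundy value (mex property), so 0 moves.
Pile B: target g' = 1⊕0 = 1, but every legal move changes the Grundy value (mex property), so 0 moves.

0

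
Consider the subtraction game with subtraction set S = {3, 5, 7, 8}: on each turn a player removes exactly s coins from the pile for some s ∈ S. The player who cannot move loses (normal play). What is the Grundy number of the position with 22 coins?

n :  0  1  2  3  4  5  6  7  8  9 10 11 12 13 14 15 16 17 18 19 20 21 22
G :  0  0  0  1  1  1  2  2  2  3  3  0  0  0  1  1  1  2  2  2  3  3  0

0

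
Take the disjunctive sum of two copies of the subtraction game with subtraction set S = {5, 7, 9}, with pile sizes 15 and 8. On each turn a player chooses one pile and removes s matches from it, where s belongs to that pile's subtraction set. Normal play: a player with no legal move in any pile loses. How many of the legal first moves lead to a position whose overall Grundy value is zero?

4

All piles use S = {5, 7, 9}:
n :  0  1  2  3  4  5  6  7  8  9 10 11 12 13 14 15
G :  0  0  0  0  0  1  1  1  1  1  2  2  2  2  0  0
Pile A: G(15) = 0.
Pile B: G(8) = 1.
Combined Grundy value = 0 ⊕ 1 = 1.
A winning move leaves total XOR = 0, i.e. changes one component's Grundy value g to g ⊕ X where X is the current total.
Pile A: need g' = 0⊕1 = 1. Options: 15−5→G=2, 15−7→G=1, 15−9→G=1. Hits: 2.
Pile B: need g' = 1⊕1 = 0. Options: 8−5→G=0, 8−7→G=0. Hits: 2.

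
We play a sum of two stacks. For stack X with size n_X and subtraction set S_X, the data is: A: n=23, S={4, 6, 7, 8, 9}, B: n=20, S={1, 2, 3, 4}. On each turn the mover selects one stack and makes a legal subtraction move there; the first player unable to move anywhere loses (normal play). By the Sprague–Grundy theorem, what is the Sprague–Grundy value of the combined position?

2

Stack A, S = {4, 6, 7, 8, 9}:
n :  0  1  2  3  4  5  6  7  8  9 10 11 12 13 14 15 16 17 18 19 20 21 22 23
G :  0  0  0  0  1  1  1  1  2  2  2  2  3  0  0  0  0  1  1  1  1  2  2  2
G_A(23) = 2.
Stack B, S = {1, 2, 3, 4}:
G(0) = 0
G(1) = mex{0} = 1
G(2) = mex{1,0} = 2
G(3) = mex{2,1,0} = 3
G(4) = mex{3,2,1,0} = 4
G(5) = mex{4,3,2,1} = 0
G(6) = mex{0,4,3,2} = 1
G(7) = mex{1,0,4,3} = 2
G(8) = mex{2,1,0,4} = 3
G(9) = mex{3,2,1,0} = 4
G(10) = mex{4,3,2,1} = 0
G(11) = mex{0,4,3,2} = 1
G(12) = mex{1,0,4,3} = 2
G(13) = mex{2,1,0,4} = 3
G(14) = mex{3,2,1,0} = 4
G(15) = mex{4,3,2,1} = 0
G(16) = mex{0,4,3,2} = 1
G(17) = mex{1,0,4,3} = 2
G(18) = mex{2,1,0,4} = 3
G(19) = mex{3,2,1,0} = 4
G(20) = mex{4,3,2,1} = 0
G_B(20) = 0.
Combined Grundy value = 2 ⊕ 0 = 2.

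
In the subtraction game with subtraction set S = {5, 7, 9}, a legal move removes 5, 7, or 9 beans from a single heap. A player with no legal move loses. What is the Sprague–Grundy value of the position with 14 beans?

0

n :  0  1  2  3  4  5  6  7  8  9 10 11 12 13 14
G :  0  0  0  0  0  1  1  1  1  1  2  2  2  2  0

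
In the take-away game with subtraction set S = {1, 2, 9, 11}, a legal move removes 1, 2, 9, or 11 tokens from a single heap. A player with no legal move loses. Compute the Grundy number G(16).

n :  0  1  2  3  4  5  6  7  8  9 10 11 12 13 14 15 16
G :  0  1  2  0  1  2  0  1  2  3  0  1  2  0  1  2  0

0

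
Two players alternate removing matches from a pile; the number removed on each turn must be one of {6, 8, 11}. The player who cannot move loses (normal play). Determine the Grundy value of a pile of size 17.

n :  0  1  2  3  4  5  6  7  8  9 10 11 12 13 14 15 16 17
G :  0  0  0  0  0  0  1  1  1  1  1  1  2  2  2  2  2  0

0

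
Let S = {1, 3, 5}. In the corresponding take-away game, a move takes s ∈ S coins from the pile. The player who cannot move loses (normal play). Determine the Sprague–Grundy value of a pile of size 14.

0

G(0) = 0
G(1) = mex{0} = 1
G(2) = mex{1} = 0
G(3) = mex{0,0} = 1
G(4) = mex{1,1} = 0
G(5) = mex{0,0,0} = 1
G(6) = mex{1,1,1} = 0
G(7) = mex{0,0,0} = 1
G(8) = mex{1,1,1} = 0
G(9) = mex{0,0,0} = 1
G(10) = mex{1,1,1} = 0
G(11) = mex{0,0,0} = 1
G(12) = mex{1,1,1} = 0
G(13) = mex{0,0,0} = 1
G(14) = mex{1,1,1} = 0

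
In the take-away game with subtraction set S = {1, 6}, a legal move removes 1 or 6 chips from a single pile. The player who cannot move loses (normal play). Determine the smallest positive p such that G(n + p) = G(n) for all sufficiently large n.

G(0) = 0
G(1) = mex{0} = 1
G(2) = mex{1} = 0
G(3) = mex{0} = 1
G(4) = mex{1} = 0
G(5) = mex{0} = 1
G(6) = mex{1,0} = 2
G(7) = mex{2,1} = 0
G(8) = mex{0,0} = 1
G(9) = mex{1,1} = 0
G(10) = mex{0,0} = 1
G(11) = mex{1,1} = 0
G(12) = mex{0,2} = 1
G(13) = mex{1,0} = 2
G(14) = mex{2,1} = 0
G(15) = mex{0,0} = 1
G(n+7) = G(n) holds for n = 0,…,5 (a full window of length max(S) = 6), so the sequence is purely periodic with period 7.

7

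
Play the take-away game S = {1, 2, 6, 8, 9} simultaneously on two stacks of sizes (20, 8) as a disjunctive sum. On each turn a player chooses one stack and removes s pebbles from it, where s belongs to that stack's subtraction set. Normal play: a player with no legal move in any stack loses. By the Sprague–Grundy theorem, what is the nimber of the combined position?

All stacks use S = {1, 2, 6, 8, 9}:
n :  0  1  2  3  4  5  6  7  8  9 10 11 12 13 14 15 16 17 18 19 20
G :  0  1  2  0  1  2  3  0  1  2  0  1  2  3  0  1  2  0  1  2  3
Stack A: G(20) = 3.
Stack B: G(8) = 1.
Combined Grundy value = 3 ⊕ 1 = 2.

2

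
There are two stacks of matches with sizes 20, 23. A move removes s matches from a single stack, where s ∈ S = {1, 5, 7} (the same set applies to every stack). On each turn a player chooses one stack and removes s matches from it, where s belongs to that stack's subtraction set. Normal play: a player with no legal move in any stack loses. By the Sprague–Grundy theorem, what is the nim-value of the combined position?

1

All stacks use S = {1, 5, 7}:
n :  0  1  2  3  4  5  6  7  8  9 10 11 12 13 14 15 16 17 18 19 20 21 22 23
G :  0  1  0  1  0  1  0  1  0  1  0  1  0  1  0  1  0  1  0  1  0  1  0  1
Stack A: G(20) = 0.
Stack B: G(23) = 1.
Combined Grundy value = 0 ⊕ 1 = 1.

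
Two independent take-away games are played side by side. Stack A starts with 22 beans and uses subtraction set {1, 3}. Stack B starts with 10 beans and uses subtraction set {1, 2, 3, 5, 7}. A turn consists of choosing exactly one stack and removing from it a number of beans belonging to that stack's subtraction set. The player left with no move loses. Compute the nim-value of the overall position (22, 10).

Stack A, S = {1, 3}:
G(0) = 0
G(1) = mex{0} = 1
G(2) = mex{1} = 0
G(3) = mex{0,0} = 1
G(4) = mex{1,1} = 0
G(5) = mex{0,0} = 1
G(6) = mex{1,1} = 0
G(7) = mex{0,0} = 1
G(8) = mex{1,1} = 0
G(9) = mex{0,0} = 1
G(10) = mex{1,1} = 0
G(11) = mex{0,0} = 1
G(12) = mex{1,1} = 0
G(13) = mex{0,0} = 1
G(14) = mex{1,1} = 0
G(15) = mex{0,0} = 1
G(16) = mex{1,1} = 0
G(17) = mex{0,0} = 1
G(18) = mex{1,1} = 0
G(19) = mex{0,0} = 1
G(20) = mex{1,1} = 0
G(21) = mex{0,0} = 1
G(22) = mex{1,1} = 0
G_A(22) = 0.
Stack B, S = {1, 2, 3, 5, 7}:
G(0) = 0
G(1) = mex{0} = 1
G(2) = mex{1,0} = 2
G(3) = mex{2,1,0} = 3
G(4) = mex{3,2,1} = 0
G(5) = mex{0,3,2,0} = 1
G(6) = mex{1,0,3,1} = 2
G(7) = mex{2,1,0,2,0} = 3
G(8) = mex{3,2,1,3,1} = 0
G(9) = mex{0,3,2,0,2} = 1
G(10) = mex{1,0,3,1,3} = 2
G_B(10) = 2.
Combined Grundy value = 0 ⊕ 2 = 2.

2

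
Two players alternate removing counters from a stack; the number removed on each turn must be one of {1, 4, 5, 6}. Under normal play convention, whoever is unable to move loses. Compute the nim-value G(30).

1

G(0) = 0
G(1) = mex{0} = 1
G(2) = mex{1} = 0
G(3) = mex{0} = 1
G(4) = mex{1,0} = 2
G(5) = mex{2,1,0} = 3
G(6) = mex{3,0,1,0} = 2
G(7) = mex{2,1,0,1} = 3
G(8) = mex{3,2,1,0} = 4
G(9) = mex{4,3,2,1} = 0
G(10) = mex{0,2,3,2} = 1
G(11) = mex{1,3,2,3} = 0
G(12) = mex{0,4,3,2} = 1
G(13) = mex{1,0,4,3} = 2
G(14) = mex{2,1,0,4} = 3
G(15) = mex{3,0,1,0} = 2
G(16) = mex{2,1,0,1} = 3
G(17) = mex{3,2,1,0} = 4
G(18) = mex{4,3,2,1} = 0
G(19) = mex{0,2,3,2} = 1
G(20) = mex{1,3,2,3} = 0
G(21) = mex{0,4,3,2} = 1
G(22) = mex{1,0,4,3} = 2
G(23) = mex{2,1,0,4} = 3
G(24) = mex{3,0,1,0} = 2
G(25) = mex{2,1,0,1} = 3
G(26) = mex{3,2,1,0} = 4
G(27) = mex{4,3,2,1} = 0
G(28) = mex{0,2,3,2} = 1
G(29) = mex{1,3,2,3} = 0
G(30) = mex{0,4,3,2} = 1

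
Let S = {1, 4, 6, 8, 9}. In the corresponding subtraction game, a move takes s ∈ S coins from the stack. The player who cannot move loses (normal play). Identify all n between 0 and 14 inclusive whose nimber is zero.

0, 2, 5, 7, 12

G(0) = 0
G(1) = mex{0} = 1
G(2) = mex{1} = 0
G(3) = mex{0} = 1
G(4) = mex{1,0} = 2
G(5) = mex{2,1} = 0
G(6) = mex{0,0,0} = 1
G(7) = mex{1,1,1} = 0
G(8) = mex{0,2,0,0} = 1
G(9) = mex{1,0,1,1,0} = 2
G(10) = mex{2,1,2,0,1} = 3
G(11) = mex{3,0,0,1,0} = 2
G(12) = mex{2,1,1,2,1} = 0
G(13) = mex{0,2,0,0,2} = 1
G(14) = mex{1,3,1,1,0} = 2
P-positions are exactly the n with G(n) = 0.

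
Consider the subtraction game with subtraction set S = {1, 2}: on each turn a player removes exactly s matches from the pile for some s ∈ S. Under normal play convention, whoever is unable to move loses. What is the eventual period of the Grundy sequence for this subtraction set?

n :  0  1  2  3  4  5  6  7  8  9 10 11 12 13 14
G :  0  1  2  0  1  2  0  1  2  0  1  2  0  1  2
G(n+3) = G(n) holds for n = 0,…,1 (a full window of length max(S) = 2), so the sequence is purely periodic with period 3.

3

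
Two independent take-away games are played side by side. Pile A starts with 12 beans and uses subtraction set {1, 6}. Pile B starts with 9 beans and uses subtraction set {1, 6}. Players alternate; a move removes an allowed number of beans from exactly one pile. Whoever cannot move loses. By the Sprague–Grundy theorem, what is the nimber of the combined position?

1

Pile A, S = {1, 6}:
n :  0  1  2  3  4  5  6  7  8  9 10 11 12
G :  0  1  0  1  0  1  2  0  1  0  1  0  1
G_A(12) = 1.
Pile B, S = {1, 6}:
G(0) = 0
G(1) = mex{0} = 1
G(2) = mex{1} = 0
G(3) = mex{0} = 1
G(4) = mex{1} = 0
G(5) = mex{0} = 1
G(6) = mex{1,0} = 2
G(7) = mex{2,1} = 0
G(8) = mex{0,0} = 1
G(9) = mex{1,1} = 0
G_B(9) = 0.
Combined Grundy value = 1 ⊕ 0 = 1.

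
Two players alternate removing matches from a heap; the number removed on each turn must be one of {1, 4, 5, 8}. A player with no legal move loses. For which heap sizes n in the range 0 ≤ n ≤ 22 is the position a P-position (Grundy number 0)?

G(0) = 0
G(1) = mex{0} = 1
G(2) = mex{1} = 0
G(3) = mex{0} = 1
G(4) = mex{1,0} = 2
G(5) = mex{2,1,0} = 3
G(6) = mex{3,0,1} = 2
G(7) = mex{2,1,0} = 3
G(8) = mex{3,2,1,0} = 4
G(9) = mex{4,3,2,1} = 0
G(10) = mex{0,2,3,0} = 1
G(11) = mex{1,3,2,1} = 0
G(12) = mex{0,4,3,2} = 1
G(13) = mex{1,0,4,3} = 2
G(14) = mex{2,1,0,2} = 3
G(15) = mex{3,0,1,3} = 2
G(16) = mex{2,1,0,4} = 3
G(17) = mex{3,2,1,0} = 4
G(18) = mex{4,3,2,1} = 0
G(19) = mex{0,2,3,0} = 1
G(20) = mex{1,3,2,1} = 0
G(21) = mex{0,4,3,2} = 1
G(22) = mex{1,0,4,3} = 2
P-positions are exactly the n with G(n) = 0.

0, 2, 9, 11, 18, 20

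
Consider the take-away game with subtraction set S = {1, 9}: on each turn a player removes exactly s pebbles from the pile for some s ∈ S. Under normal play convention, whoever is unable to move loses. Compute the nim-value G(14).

0

n :  0  1  2  3  4  5  6  7  8  9 10 11 12 13 14
G :  0  1  0  1  0  1  0  1  0  1  0  1  0  1  0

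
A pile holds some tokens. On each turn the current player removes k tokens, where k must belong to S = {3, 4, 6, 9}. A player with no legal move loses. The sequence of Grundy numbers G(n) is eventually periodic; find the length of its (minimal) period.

G(0) = 0
G(1) = mex{} = 0
G(2) = mex{} = 0
G(3) = mex{0} = 1
G(4) = mex{0,0} = 1
G(5) = mex{0,0} = 1
G(6) = mex{1,0,0} = 2
G(7) = mex{1,1,0} = 2
G(8) = mex{1,1,0} = 2
G(9) = mex{2,1,1,0} = 3
G(10) = mex{2,2,1,0} = 3
G(11) = mex{2,2,1,0} = 3
G(12) = mex{3,2,2,1} = 0
G(13) = mex{3,3,2,1} = 0
G(14) = mex{3,3,2,1} = 0
G(15) = mex{0,3,3,2} = 1
G(16) = mex{0,0,3,2} = 1
G(17) = mex{0,0,3,2} = 1
G(18) = mex{1,0,0,3} = 2
G(19) = mex{1,1,0,3} = 2
G(20) = mex{1,1,0,3} = 2
G(21) = mex{2,1,1,0} = 3
G(22) = mex{2,2,1,0} = 3
G(23) = mex{2,2,1,0} = 3
G(24) = mex{3,2,2,1} = 0
G(25) = mex{3,3,2,1} = 0
G(n+12) = G(n) holds for n = 0,…,8 (a full window of length max(S) = 9), so the sequence is purely periodic with period 12.

12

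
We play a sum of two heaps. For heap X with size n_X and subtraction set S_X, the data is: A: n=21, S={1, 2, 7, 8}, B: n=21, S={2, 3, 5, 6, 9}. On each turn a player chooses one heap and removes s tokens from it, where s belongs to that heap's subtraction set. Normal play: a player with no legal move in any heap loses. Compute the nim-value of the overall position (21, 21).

Heap A, S = {1, 2, 7, 8}:
n :  0  1  2  3  4  5  6  7  8  9 10 11 12 13 14 15 16 17 18 19 20 21
G :  0  1  2  0  1  2  0  1  2  0  1  2  0  1  2  0  1  2  0  1  2  0
G_A(21) = 0.
Heap B, S = {2, 3, 5, 6, 9}:
G(0) = 0
G(1) = mex{} = 0
G(2) = mex{0} = 1
G(3) = mex{0,0} = 1
G(4) = mex{1,0} = 2
G(5) = mex{1,1,0} = 2
G(6) = mex{2,1,0,0} = 3
G(7) = mex{2,2,1,0} = 3
G(8) = mex{3,2,1,1} = 0
G(9) = mex{3,3,2,1,0} = 4
G(10) = mex{0,3,2,2,0} = 1
G(11) = mex{4,0,3,2,1} = 5
G(12) = mex{1,4,3,3,1} = 0
G(13) = mex{5,1,0,3,2} = 4
G(14) = mex{0,5,4,0,2} = 1
G(15) = mex{4,0,1,4,3} = 2
G(16) = mex{1,4,5,1,3} = 0
G(17) = mex{2,1,0,5,0} = 3
G(18) = mex{0,2,4,0,4} = 1
G(19) = mex{3,0,1,4,1} = 2
G(20) = mex{1,3,2,1,5} = 0
G(21) = mex{2,1,0,2,0} = 3
G_B(21) = 3.
Combined Grundy value = 0 ⊕ 3 = 3.

3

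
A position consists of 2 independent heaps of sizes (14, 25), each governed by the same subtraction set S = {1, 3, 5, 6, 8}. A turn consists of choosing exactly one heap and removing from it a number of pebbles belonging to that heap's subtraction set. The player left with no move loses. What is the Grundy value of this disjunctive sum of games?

0

All heaps use S = {1, 3, 5, 6, 8}:
n :  0  1  2  3  4  5  6  7  8  9 10 11 12 13 14 15 16 17 18 19 20 21 22 23 24 25
G :  0  1  0  1  0  1  2  3  2  3  2  0  1  0  1  0  1  2  3  2  3  2  0  1  0  1
Heap A: G(14) = 1.
Heap B: G(25) = 1.
Combined Grundy value = 1 ⊕ 1 = 0.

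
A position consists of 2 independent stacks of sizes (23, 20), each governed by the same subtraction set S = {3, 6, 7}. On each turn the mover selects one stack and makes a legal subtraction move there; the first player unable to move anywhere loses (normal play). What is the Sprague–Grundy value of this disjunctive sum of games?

1

All stacks use S = {3, 6, 7}:
G(0) = 0
G(1) = mex{} = 0
G(2) = mex{} = 0
G(3) = mex{0} = 1
G(4) = mex{0} = 1
G(5) = mex{0} = 1
G(6) = mex{1,0} = 2
G(7) = mex{1,0,0} = 2
G(8) = mex{1,0,0} = 2
G(9) = mex{2,1,0} = 3
G(10) = mex{2,1,1} = 0
G(11) = mex{2,1,1} = 0
G(12) = mex{3,2,1} = 0
G(13) = mex{0,2,2} = 1
G(14) = mex{0,2,2} = 1
G(15) = mex{0,3,2} = 1
G(16) = mex{1,0,3} = 2
G(17) = mex{1,0,0} = 2
G(18) = mex{1,0,0} = 2
G(19) = mex{2,1,0} = 3
G(20) = mex{2,1,1} = 0
G(21) = mex{2,1,1} = 0
G(22) = mex{3,2,1} = 0
G(23) = mex{0,2,2} = 1
Stack A: G(23) = 1.
Stack B: G(20) = 0.
Combined Grundy value = 1 ⊕ 0 = 1.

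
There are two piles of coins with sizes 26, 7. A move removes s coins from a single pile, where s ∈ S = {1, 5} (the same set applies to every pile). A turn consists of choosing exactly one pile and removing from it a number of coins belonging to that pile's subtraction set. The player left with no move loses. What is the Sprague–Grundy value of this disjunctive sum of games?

All piles use S = {1, 5}:
G(0) = 0
G(1) = mex{0} = 1
G(2) = mex{1} = 0
G(3) = mex{0} = 1
G(4) = mex{1} = 0
G(5) = mex{0,0} = 1
G(6) = mex{1,1} = 0
G(7) = mex{0,0} = 1
G(8) = mex{1,1} = 0
G(9) = mex{0,0} = 1
G(10) = mex{1,1} = 0
G(11) = mex{0,0} = 1
G(12) = mex{1,1} = 0
G(13) = mex{0,0} = 1
G(14) = mex{1,1} = 0
G(15) = mex{0,0} = 1
G(16) = mex{1,1} = 0
G(17) = mex{0,0} = 1
G(18) = mex{1,1} = 0
G(19) = mex{0,0} = 1
G(20) = mex{1,1} = 0
G(21) = mex{0,0} = 1
G(22) = mex{1,1} = 0
G(23) = mex{0,0} = 1
G(24) = mex{1,1} = 0
G(25) = mex{0,0} = 1
G(26) = mex{1,1} = 0
Pile A: G(26) = 0.
Pile B: G(7) = 1.
Combined Grundy value = 0 ⊕ 1 = 1.

1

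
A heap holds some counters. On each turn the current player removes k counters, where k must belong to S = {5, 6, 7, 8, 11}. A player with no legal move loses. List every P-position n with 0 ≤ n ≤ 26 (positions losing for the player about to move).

0, 1, 2, 3, 4, 16, 17, 18, 19, 20

n :  0  1  2  3  4  5  6  7  8  9 10 11 12 13 14 15 16 17 18 19 20 21 22 23 24 25 26
G :  0  0  0  0  0  1  1  1  1  1  2  2  2  2  2  3  0  0  0  0  0  1  1  1  1  1  2
P-positions are exactly the n with G(n) = 0.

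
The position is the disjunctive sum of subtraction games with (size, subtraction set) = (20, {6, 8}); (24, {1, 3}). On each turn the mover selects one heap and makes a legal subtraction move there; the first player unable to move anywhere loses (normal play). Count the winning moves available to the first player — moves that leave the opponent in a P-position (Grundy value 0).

3

Heap A, S = {6, 8}:
G(0) = 0
G(1) = mex{} = 0
G(2) = mex{} = 0
G(3) = mex{} = 0
G(4) = mex{} = 0
G(5) = mex{} = 0
G(6) = mex{0} = 1
G(7) = mex{0} = 1
G(8) = mex{0,0} = 1
G(9) = mex{0,0} = 1
G(10) = mex{0,0} = 1
G(11) = mex{0,0} = 1
G(12) = mex{1,0} = 2
G(13) = mex{1,0} = 2
G(14) = mex{1,1} = 0
G(15) = mex{1,1} = 0
G(16) = mex{1,1} = 0
G(17) = mex{1,1} = 0
G(18) = mex{2,1} = 0
G(19) = mex{2,1} = 0
G(20) = mex{0,2} = 1
G_A(20) = 1.
Heap B, S = {1, 3}:
G(0) = 0
G(1) = mex{0} = 1
G(2) = mex{1} = 0
G(3) = mex{0,0} = 1
G(4) = mex{1,1} = 0
G(5) = mex{0,0} = 1
G(6) = mex{1,1} = 0
G(7) = mex{0,0} = 1
G(8) = mex{1,1} = 0
G(9) = mex{0,0} = 1
G(10) = mex{1,1} = 0
G(11) = mex{0,0} = 1
G(12) = mex{1,1} = 0
G(13) = mex{0,0} = 1
G(14) = mex{1,1} = 0
G(15) = mex{0,0} = 1
G(16) = mex{1,1} = 0
G(17) = mex{0,0} = 1
G(18) = mex{1,1} = 0
G(19) = mex{0,0} = 1
G(20) = mex{1,1} = 0
G(21) = mex{0,0} = 1
G(22) = mex{1,1} = 0
G(23) = mex{0,0} = 1
G(24) = mex{1,1} = 0
G_B(24) = 0.
Combined Grundy value = 1 ⊕ 0 = 1.
A winning move leaves total XOR = 0, i.e. changes one component's Grundy value g to g ⊕ X where X is the current total.
Heap A: need g' = 1⊕1 = 0. Options: 20−6→G=0, 20−8→G=2. Hits: 1.
Heap B: need g' = 0⊕1 = 1. Options: 24−1→G=1, 24−3→G=1. Hits: 2.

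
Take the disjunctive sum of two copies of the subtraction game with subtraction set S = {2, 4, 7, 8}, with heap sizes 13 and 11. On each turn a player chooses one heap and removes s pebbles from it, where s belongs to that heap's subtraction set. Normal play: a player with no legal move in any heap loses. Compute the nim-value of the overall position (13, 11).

1

All heaps use S = {2, 4, 7, 8}:
G(0) = 0
G(1) = mex{} = 0
G(2) = mex{0} = 1
G(3) = mex{0} = 1
G(4) = mex{1,0} = 2
G(5) = mex{1,0} = 2
G(6) = mex{2,1} = 0
G(7) = mex{2,1,0} = 3
G(8) = mex{0,2,0,0} = 1
G(9) = mex{3,2,1,0} = 4
G(10) = mex{1,0,1,1} = 2
G(11) = mex{4,3,2,1} = 0
G(12) = mex{2,1,2,2} = 0
G(13) = mex{0,4,0,2} = 1
Heap A: G(13) = 1.
Heap B: G(11) = 0.
Combined Grundy value = 1 ⊕ 0 = 1.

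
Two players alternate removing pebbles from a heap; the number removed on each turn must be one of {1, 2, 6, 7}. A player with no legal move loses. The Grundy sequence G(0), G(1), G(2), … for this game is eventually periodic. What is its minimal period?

8

G(0) = 0
G(1) = mex{0} = 1
G(2) = mex{1,0} = 2
G(3) = mex{2,1} = 0
G(4) = mex{0,2} = 1
G(5) = mex{1,0} = 2
G(6) = mex{2,1,0} = 3
G(7) = mex{3,2,1,0} = 4
G(8) = mex{4,3,2,1} = 0
G(9) = mex{0,4,0,2} = 1
G(10) = mex{1,0,1,0} = 2
G(11) = mex{2,1,2,1} = 0
G(12) = mex{0,2,3,2} = 1
G(13) = mex{1,0,4,3} = 2
G(14) = mex{2,1,0,4} = 3
G(15) = mex{3,2,1,0} = 4
G(16) = mex{4,3,2,1} = 0
G(17) = mex{0,4,0,2} = 1
G(n+8) = G(n) holds for n = 0,…,6 (a full window of length max(S) = 7), so the sequence is purely periodic with period 8.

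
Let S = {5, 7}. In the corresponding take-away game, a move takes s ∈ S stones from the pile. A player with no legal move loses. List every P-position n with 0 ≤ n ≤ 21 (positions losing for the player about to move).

0, 1, 2, 3, 4, 12, 13, 14, 15, 16

G(0) = 0
G(1) = mex{} = 0
G(2) = mex{} = 0
G(3) = mex{} = 0
G(4) = mex{} = 0
G(5) = mex{0} = 1
G(6) = mex{0} = 1
G(7) = mex{0,0} = 1
G(8) = mex{0,0} = 1
G(9) = mex{0,0} = 1
G(10) = mex{1,0} = 2
G(11) = mex{1,0} = 2
G(12) = mex{1,1} = 0
G(13) = mex{1,1} = 0
G(14) = mex{1,1} = 0
G(15) = mex{2,1} = 0
G(16) = mex{2,1} = 0
G(17) = mex{0,2} = 1
G(18) = mex{0,2} = 1
G(19) = mex{0,0} = 1
G(20) = mex{0,0} = 1
G(21) = mex{0,0} = 1
P-positions are exactly the n with G(n) = 0.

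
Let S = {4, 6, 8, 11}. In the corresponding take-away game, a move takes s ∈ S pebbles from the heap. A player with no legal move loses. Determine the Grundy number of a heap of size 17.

0

G(0) = 0
G(1) = mex{} = 0
G(2) = mex{} = 0
G(3) = mex{} = 0
G(4) = mex{0} = 1
G(5) = mex{0} = 1
G(6) = mex{0,0} = 1
G(7) = mex{0,0} = 1
G(8) = mex{1,0,0} = 2
G(9) = mex{1,0,0} = 2
G(10) = mex{1,1,0} = 2
G(11) = mex{1,1,0,0} = 2
G(12) = mex{2,1,1,0} = 3
G(13) = mex{2,1,1,0} = 3
G(14) = mex{2,2,1,0} = 3
G(15) = mex{2,2,1,1} = 0
G(16) = mex{3,2,2,1} = 0
G(17) = mex{3,2,2,1} = 0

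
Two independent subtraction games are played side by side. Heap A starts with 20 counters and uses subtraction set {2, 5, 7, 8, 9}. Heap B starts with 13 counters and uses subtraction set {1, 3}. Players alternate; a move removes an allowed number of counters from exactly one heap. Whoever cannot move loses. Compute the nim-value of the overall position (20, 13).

Heap A, S = {2, 5, 7, 8, 9}:
n :  0  1  2  3  4  5  6  7  8  9 10 11 12 13 14 15 16 17 18 19 20
G :  0  0  1  1  0  2  1  3  2  2  3  3  4  4  0  0  1  1  0  2  1
G_A(20) = 1.
Heap B, S = {1, 3}:
G(0) = 0
G(1) = mex{0} = 1
G(2) = mex{1} = 0
G(3) = mex{0,0} = 1
G(4) = mex{1,1} = 0
G(5) = mex{0,0} = 1
G(6) = mex{1,1} = 0
G(7) = mex{0,0} = 1
G(8) = mex{1,1} = 0
G(9) = mex{0,0} = 1
G(10) = mex{1,1} = 0
G(11) = mex{0,0} = 1
G(12) = mex{1,1} = 0
G(13) = mex{0,0} = 1
G_B(13) = 1.
Combined Grundy value = 1 ⊕ 1 = 0.

0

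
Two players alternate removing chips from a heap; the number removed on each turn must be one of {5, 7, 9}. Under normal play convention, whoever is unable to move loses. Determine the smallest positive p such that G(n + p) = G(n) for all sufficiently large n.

n :  0  1  2  3  4  5  6  7  8  9 10 11 12 13 14 15 16 17 18 19 20 21 22 23 24 25 26 27 28 29
G :  0  0  0  0  0  1  1  1  1  1  2  2  2  2  0  0  0  0  0  1  1  1  1  1  2  2  2  2  0  0
G(n+14) = G(n) holds for n = 0,…,8 (a full window of length max(S) = 9), so the sequence is purely periodic with period 14.

14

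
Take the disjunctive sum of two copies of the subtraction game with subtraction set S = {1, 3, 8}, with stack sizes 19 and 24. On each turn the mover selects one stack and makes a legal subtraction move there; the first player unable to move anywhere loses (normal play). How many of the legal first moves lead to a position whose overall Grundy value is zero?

All stacks use S = {1, 3, 8}:
G(0) = 0
G(1) = mex{0} = 1
G(2) = mex{1} = 0
G(3) = mex{0,0} = 1
G(4) = mex{1,1} = 0
G(5) = mex{0,0} = 1
G(6) = mex{1,1} = 0
G(7) = mex{0,0} = 1
G(8) = mex{1,1,0} = 2
G(9) = mex{2,0,1} = 3
G(10) = mex{3,1,0} = 2
G(11) = mex{2,2,1} = 0
G(12) = mex{0,3,0} = 1
G(13) = mex{1,2,1} = 0
G(14) = mex{0,0,0} = 1
G(15) = mex{1,1,1} = 0
G(16) = mex{0,0,2} = 1
G(17) = mex{1,1,3} = 0
G(18) = mex{0,0,2} = 1
G(19) = mex{1,1,0} = 2
G(20) = mex{2,0,1} = 3
G(21) = mex{3,1,0} = 2
G(22) = mex{2,2,1} = 0
G(23) = mex{0,3,0} = 1
G(24) = mex{1,2,1} = 0
Stack A: G(19) = 2.
Stack B: G(24) = 0.
Combined Grundy value = 2 ⊕ 0 = 2.
A winning move leaves total XOR = 0, i.e. changes one component's Grundy value g to g ⊕ X where X is the current total.
Stack A: need g' = 2⊕2 = 0. Options: 19−1→G=1, 19−3→G=1, 19−8→G=0. Hits: 1.
Stack B: need g' = 0⊕2 = 2. Options: 24−1→G=1, 24−3→G=2, 24−8→G=1. Hits: 1.

2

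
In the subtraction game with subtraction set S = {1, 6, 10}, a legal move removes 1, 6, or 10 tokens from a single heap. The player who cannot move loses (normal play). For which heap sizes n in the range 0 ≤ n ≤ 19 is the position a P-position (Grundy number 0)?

0, 2, 4, 7, 9, 11, 16, 18

n :  0  1  2  3  4  5  6  7  8  9 10 11 12 13 14 15 16 17 18 19
G :  0  1  0  1  0  1  2  0  1  0  1  0  1  2  3  2  0  1  0  1
P-positions are exactly the n with G(n) = 0.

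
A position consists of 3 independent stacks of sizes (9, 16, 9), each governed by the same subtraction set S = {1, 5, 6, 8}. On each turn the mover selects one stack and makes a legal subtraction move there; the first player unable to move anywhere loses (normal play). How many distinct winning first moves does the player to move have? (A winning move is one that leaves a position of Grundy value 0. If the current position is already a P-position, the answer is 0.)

4

All stacks use S = {1, 5, 6, 8}:
G(0) = 0
G(1) = mex{0} = 1
G(2) = mex{1} = 0
G(3) = mex{0} = 1
G(4) = mex{1} = 0
G(5) = mex{0,0} = 1
G(6) = mex{1,1,0} = 2
G(7) = mex{2,0,1} = 3
G(8) = mex{3,1,0,0} = 2
G(9) = mex{2,0,1,1} = 3
G(10) = mex{3,1,0,0} = 2
G(11) = mex{2,2,1,1} = 0
G(12) = mex{0,3,2,0} = 1
G(13) = mex{1,2,3,1} = 0
G(14) = mex{0,3,2,2} = 1
G(15) = mex{1,2,3,3} = 0
G(16) = mex{0,0,2,2} = 1
Stack A: G(9) = 3.
Stack B: G(16) = 1.
Stack C: G(9) = 3.
Combined Grundy value = 3 ⊕ 1 ⊕ 3 = 1.
A winning move leaves total XOR = 0, i.e. changes one component's Grundy value g to g ⊕ X where X is the current total.
Stack A: need g' = 3⊕1 = 2. Options: 9−1→G=2, 9−5→G=0, 9−6→G=1, 9−8→G=1. Hits: 1.
Stack B: need g' = 1⊕1 = 0. Options: 16−1→G=0, 16−5→G=0, 16−6→G=2, 16−8→G=2. Hits: 2.
Stack C: need g' = 3⊕1 = 2. Options: 9−1→G=2, 9−5→G=0, 9−6→G=1, 9−8→G=1. Hits: 1.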